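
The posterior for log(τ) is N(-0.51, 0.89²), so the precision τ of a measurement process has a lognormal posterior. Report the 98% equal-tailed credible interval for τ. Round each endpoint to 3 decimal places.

[0.076, 4.761]

On the log scale the 98% interval is -0.51 ± 2.326 × 0.89 = [-2.5804, 1.5604].
Exponentiate: [e^-2.5804, e^1.5604] = [0.076, 4.761].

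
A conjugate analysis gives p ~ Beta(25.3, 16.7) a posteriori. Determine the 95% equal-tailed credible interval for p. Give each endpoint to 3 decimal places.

[0.452, 0.743]

Posterior: Beta(25.3, 16.7).
Equal-tailed 95% interval: the 0.025 and 0.975 quantiles of Beta(25.3, 16.7).
Posterior mean ≈ 0.602, SD ≈ 0.075; a Normal approximation gives roughly [0.456, 0.749].
Exact: F⁻¹(0.025) = 0.452; F⁻¹(0.975) = 0.743.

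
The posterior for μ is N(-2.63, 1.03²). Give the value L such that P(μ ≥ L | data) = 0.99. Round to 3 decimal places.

-5.026

Need L with P(μ ≥ L) = 0.99: L = -2.63 − z_{0.01}·1.03.
z = 2.326; L = -2.63 − 2.326 × 1.03 = -5.026.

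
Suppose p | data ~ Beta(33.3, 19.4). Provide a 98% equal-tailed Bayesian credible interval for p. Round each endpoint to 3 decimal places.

Posterior: Beta(33.3, 19.4).
Equal-tailed 98% interval: the 0.01 and 0.99 quantiles of Beta(33.3, 19.4).
Posterior mean ≈ 0.632, SD ≈ 0.066; a Normal approximation gives roughly [0.479, 0.785].
Exact: F⁻¹(0.01) = 0.473; F⁻¹(0.99) = 0.776.

[0.473, 0.776]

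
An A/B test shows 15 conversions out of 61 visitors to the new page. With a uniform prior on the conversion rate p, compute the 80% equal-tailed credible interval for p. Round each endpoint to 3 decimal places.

[0.186, 0.326]

Posterior: Beta(1+15, 1+46) = Beta(16, 47).
Equal-tailed 80% interval: the 0.1 and 0.9 quantiles of Beta(16, 47).
Posterior mean ≈ 0.254, SD ≈ 0.054; a Normal approximation gives roughly [0.184, 0.324].
Exact: F⁻¹(0.1) = 0.186; F⁻¹(0.9) = 0.326.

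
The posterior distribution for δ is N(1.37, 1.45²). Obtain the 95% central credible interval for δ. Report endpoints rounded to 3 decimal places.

The posterior is symmetric, so the 95% equal-tailed interval is δ = 1.37 ± z·1.45 with z = 1.960.
Half-width: 1.960 × 1.45 = 2.842.
1.37 − 2.842 = -1.472; 1.37 + 2.842 = 4.212.

[-1.472, 4.212]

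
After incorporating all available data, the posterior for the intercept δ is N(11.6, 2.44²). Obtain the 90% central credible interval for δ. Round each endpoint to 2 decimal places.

The posterior is symmetric, so the 90% equal-tailed interval is δ = 11.6 ± z·2.44 with z = 1.645.
Half-width: 1.645 × 2.44 = 4.01.
11.6 − 4.01 = 7.59; 11.6 + 4.01 = 15.61.

[7.59, 15.61]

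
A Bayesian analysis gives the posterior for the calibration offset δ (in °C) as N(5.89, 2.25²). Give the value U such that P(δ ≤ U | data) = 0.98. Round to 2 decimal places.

Need U with P(δ ≤ U) = 0.98: U = 5.89 + z_{0.02}·2.25.
z = 2.054; U = 5.89 + 2.054 × 2.25 = 10.51.

10.51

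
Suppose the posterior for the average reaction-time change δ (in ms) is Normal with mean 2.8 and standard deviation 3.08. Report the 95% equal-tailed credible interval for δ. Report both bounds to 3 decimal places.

[-3.237, 8.837]

The posterior is symmetric, so the 95% equal-tailed interval is δ = 2.8 ± z·3.08 with z = 1.960.
Half-width: 1.960 × 3.08 = 6.037.
2.8 − 6.037 = -3.237; 2.8 + 6.037 = 8.837.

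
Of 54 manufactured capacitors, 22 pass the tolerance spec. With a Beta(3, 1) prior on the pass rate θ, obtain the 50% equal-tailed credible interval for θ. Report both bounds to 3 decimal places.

Posterior: Beta(3+22, 1+32) = Beta(25, 33).
Equal-tailed 50% interval: the 0.25 and 0.75 quantiles of Beta(25, 33).
Posterior mean ≈ 0.431, SD ≈ 0.064; a Normal approximation gives roughly [0.388, 0.475].
Exact: F⁻¹(0.25) = 0.387; F⁻¹(0.75) = 0.475.

[0.387, 0.475]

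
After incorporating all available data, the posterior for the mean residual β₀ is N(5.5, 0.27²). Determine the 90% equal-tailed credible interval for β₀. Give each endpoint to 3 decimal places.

The posterior is symmetric, so the 90% equal-tailed interval is β₀ = 5.5 ± z·0.27 with z = 1.645.
Half-width: 1.645 × 0.27 = 0.444.
5.5 − 0.444 = 5.056; 5.5 + 0.444 = 5.944.

[5.056, 5.944]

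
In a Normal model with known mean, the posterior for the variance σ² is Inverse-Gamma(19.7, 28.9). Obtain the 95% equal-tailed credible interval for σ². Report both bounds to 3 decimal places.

[0.986, 2.412]

Inverse-Gamma(19.7, 28.9) quantiles: F⁻¹(0.025) and F⁻¹(0.975).
Equivalently, 1/σ² ~ Gamma(19.7, rate = 28.9); invert its 0.975 and 0.025 quantiles.
Posterior mean ≈ 1.545, SD ≈ 0.367; a Normal approximation gives roughly [0.825, 2.265].
Exact: lower = 0.986; upper = 2.412.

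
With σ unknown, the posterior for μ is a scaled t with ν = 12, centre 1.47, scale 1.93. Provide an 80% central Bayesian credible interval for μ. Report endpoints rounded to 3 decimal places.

[-1.147, 4.087]

The t_12 distribution is symmetric; the 80% interval is 1.47 ± t·1.93 with t_{0.9,12} = 1.356.
Half-width: 1.356 × 1.93 = 2.617.
1.47 − 2.617 = -1.147; 1.47 + 2.617 = 4.087.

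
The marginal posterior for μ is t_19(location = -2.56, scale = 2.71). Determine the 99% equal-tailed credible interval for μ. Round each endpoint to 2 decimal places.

The t_19 distribution is symmetric; the 99% interval is -2.56 ± t·2.71 with t_{0.995,19} = 2.861.
Half-width: 2.861 × 2.71 = 7.75.
-2.56 − 7.75 = -10.31; -2.56 + 7.75 = 5.19.

[-10.31, 5.19]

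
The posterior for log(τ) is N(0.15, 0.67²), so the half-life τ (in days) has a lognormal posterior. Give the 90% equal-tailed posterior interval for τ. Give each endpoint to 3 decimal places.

On the log scale the 90% interval is 0.15 ± 1.645 × 0.67 = [-0.9521, 1.2521].
Exponentiate: [e^-0.9521, e^1.2521] = [0.386, 3.498].

[0.386, 3.498]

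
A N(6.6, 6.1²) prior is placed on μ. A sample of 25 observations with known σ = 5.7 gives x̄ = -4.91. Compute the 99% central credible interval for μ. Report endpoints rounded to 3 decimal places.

Posterior precision = 1/6.1² + 25/5.7² = 0.0269 + 0.7695 = 0.7963, so posterior SD = 1.1206.
Posterior mean = (6.6/6.1² + 25·-4.91/5.7²) / 0.7963 = -4.5216.
Interval: -4.5216 ± 2.576 × 1.1206 → [-7.408, -1.635].

[-7.408, -1.635]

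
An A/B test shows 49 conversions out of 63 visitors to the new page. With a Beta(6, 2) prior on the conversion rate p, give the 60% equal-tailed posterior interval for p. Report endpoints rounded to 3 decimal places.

[0.734, 0.817]

Posterior: Beta(6+49, 2+14) = Beta(55, 16).
Equal-tailed 60% interval: the 0.2 and 0.8 quantiles of Beta(55, 16).
Posterior mean ≈ 0.775, SD ≈ 0.049; a Normal approximation gives roughly [0.733, 0.816].
Exact: F⁻¹(0.2) = 0.734; F⁻¹(0.8) = 0.817.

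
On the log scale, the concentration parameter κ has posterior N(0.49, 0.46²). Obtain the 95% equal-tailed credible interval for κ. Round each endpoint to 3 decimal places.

[0.663, 4.021]

On the log scale the 95% interval is 0.49 ± 1.960 × 0.46 = [-0.4116, 1.3916].
Exponentiate: [e^-0.4116, e^1.3916] = [0.663, 4.021].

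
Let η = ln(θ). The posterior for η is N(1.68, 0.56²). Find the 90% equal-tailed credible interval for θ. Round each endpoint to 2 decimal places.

[2.14, 13.48]

On the log scale the 90% interval is 1.68 ± 1.645 × 0.56 = [0.7589, 2.6011].
Exponentiate: [e^0.7589, e^2.6011] = [2.14, 13.48].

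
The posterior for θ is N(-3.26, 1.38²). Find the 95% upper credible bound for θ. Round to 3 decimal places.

-0.990

Need U with P(θ ≤ U) = 0.95: U = -3.26 + z_{0.05}·1.38.
z = 1.645; U = -3.26 + 1.645 × 1.38 = -0.990.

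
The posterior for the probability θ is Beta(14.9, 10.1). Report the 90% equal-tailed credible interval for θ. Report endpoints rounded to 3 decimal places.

Posterior: Beta(14.9, 10.1).
Equal-tailed 90% interval: the 0.05 and 0.95 quantiles of Beta(14.9, 10.1).
Posterior mean ≈ 0.596, SD ≈ 0.096; a Normal approximation gives roughly [0.438, 0.754].
Exact: F⁻¹(0.05) = 0.433; F⁻¹(0.95) = 0.750.

[0.433, 0.750]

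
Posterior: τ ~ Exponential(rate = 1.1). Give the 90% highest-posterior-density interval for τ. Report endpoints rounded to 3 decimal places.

[0.000, 2.093]

The exponential density is strictly decreasing on [0, ∞), so the HPD interval is anchored at 0: [0, q] with P(τ ≤ q) = 0.90.
q = −ln(1 − 0.90) / 1.1 = 2.3026 / 1.1 = 2.093.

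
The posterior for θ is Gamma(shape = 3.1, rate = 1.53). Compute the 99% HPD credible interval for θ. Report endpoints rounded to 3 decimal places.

[0.100, 5.637]

The posterior is unimodal and skewed, so the HPD interval has equal density at both endpoints and is the shortest 99% interval.
Solving f(0.100) = f(5.637) with F(5.637) − F(0.100) = 0.99 gives [0.100, 5.637].
For comparison, the equal-tailed interval is [0.240, 6.176]; the HPD is narrower and shifted toward the mode.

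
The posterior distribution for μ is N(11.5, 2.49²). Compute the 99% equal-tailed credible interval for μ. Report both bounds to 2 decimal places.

[5.09, 17.91]

The posterior is symmetric, so the 99% equal-tailed interval is μ = 11.5 ± z·2.49 with z = 2.576.
Half-width: 2.576 × 2.49 = 6.41.
11.5 − 6.41 = 5.09; 11.5 + 6.41 = 17.91.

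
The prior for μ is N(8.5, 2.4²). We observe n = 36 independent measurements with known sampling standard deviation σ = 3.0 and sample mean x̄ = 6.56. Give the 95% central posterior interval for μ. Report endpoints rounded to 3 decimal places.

[5.681, 7.600]

Posterior precision = 1/2.4² + 36/3.0² = 0.1736 + 4.0000 = 4.1736, so posterior SD = 0.4895.
Posterior mean = (8.5/2.4² + 36·6.56/3.0²) / 4.1736 = 6.6407.
Interval: 6.6407 ± 1.960 × 0.4895 → [5.681, 7.600].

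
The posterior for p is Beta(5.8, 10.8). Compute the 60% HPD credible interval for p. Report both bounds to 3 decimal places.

The posterior is unimodal and skewed, so the HPD interval has equal density at both endpoints and is the shortest 60% interval.
Solving f(0.236) = f(0.432) with F(0.432) − F(0.236) = 0.60 gives [0.236, 0.432].
For comparison, the equal-tailed interval is [0.249, 0.446]; the HPD is narrower and shifted toward the mode.

[0.236, 0.432]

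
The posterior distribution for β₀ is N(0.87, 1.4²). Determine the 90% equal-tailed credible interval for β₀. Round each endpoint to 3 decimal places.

The posterior is symmetric, so the 90% equal-tailed interval is β₀ = 0.87 ± z·1.4 with z = 1.645.
Half-width: 1.645 × 1.4 = 2.303.
0.87 − 2.303 = -1.433; 0.87 + 2.303 = 3.173.

[-1.433, 3.173]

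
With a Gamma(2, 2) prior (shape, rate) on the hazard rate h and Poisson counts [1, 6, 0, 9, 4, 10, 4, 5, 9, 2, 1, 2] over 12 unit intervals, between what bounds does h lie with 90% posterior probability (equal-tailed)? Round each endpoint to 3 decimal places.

[3.100, 4.839]

Posterior: Gamma(2+53, 2+12) = Gamma(55, 14) (shape, rate).
Equal-tailed 90% interval: Gamma(55, 14) quantiles at 0.05 and 0.95.
Posterior mean ≈ 3.929, SD ≈ 0.530; a Normal approximation gives roughly [3.057, 4.800].
Exact: lower = 3.100; upper = 4.839.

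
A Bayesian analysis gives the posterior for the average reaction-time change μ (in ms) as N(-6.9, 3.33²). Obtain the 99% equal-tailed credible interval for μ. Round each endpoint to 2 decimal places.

The posterior is symmetric, so the 99% equal-tailed interval is μ = -6.9 ± z·3.33 with z = 2.576.
Half-width: 2.576 × 3.33 = 8.58.
-6.9 − 8.58 = -15.48; -6.9 + 8.58 = 1.68.

[-15.48, 1.68]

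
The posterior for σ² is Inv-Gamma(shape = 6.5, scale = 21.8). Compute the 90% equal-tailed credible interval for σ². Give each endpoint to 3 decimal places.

Inverse-Gamma(6.5, 21.8) quantiles: F⁻¹(0.05) and F⁻¹(0.95).
Equivalently, 1/σ² ~ Gamma(6.5, rate = 21.8); invert its 0.95 and 0.05 quantiles.
Posterior mean ≈ 3.964, SD ≈ 1.868; a Normal approximation gives roughly [0.890, 7.037].
Exact: lower = 1.950; upper = 7.400.

[1.950, 7.400]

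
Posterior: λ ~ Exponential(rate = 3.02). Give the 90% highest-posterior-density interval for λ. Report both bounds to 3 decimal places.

[0.000, 0.762]

The exponential density is strictly decreasing on [0, ∞), so the HPD interval is anchored at 0: [0, q] with P(λ ≤ q) = 0.90.
q = −ln(1 − 0.90) / 3.02 = 2.3026 / 3.02 = 0.762.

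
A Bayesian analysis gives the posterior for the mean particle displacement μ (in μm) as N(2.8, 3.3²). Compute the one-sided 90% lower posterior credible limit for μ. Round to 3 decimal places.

-1.429

Need L with P(μ ≥ L) = 0.90: L = 2.8 − z_{0.1}·3.3.
z = 1.282; L = 2.8 − 1.282 × 3.3 = -1.429.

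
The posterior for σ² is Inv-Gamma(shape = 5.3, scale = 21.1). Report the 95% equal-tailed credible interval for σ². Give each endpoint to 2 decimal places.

Inverse-Gamma(5.3, 21.1) quantiles: F⁻¹(0.025) and F⁻¹(0.975).
Equivalently, 1/σ² ~ Gamma(5.3, rate = 21.1); invert its 0.975 and 0.025 quantiles.
Posterior mean ≈ 4.91, SD ≈ 2.70; a Normal approximation gives roughly [-0.39, 10.20].
Exact: lower = 1.98; upper = 11.77.

[1.98, 11.77]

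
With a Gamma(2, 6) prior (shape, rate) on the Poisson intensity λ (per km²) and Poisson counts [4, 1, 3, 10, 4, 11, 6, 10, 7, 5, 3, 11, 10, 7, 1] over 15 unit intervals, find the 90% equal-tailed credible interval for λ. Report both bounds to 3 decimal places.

[3.788, 5.313]

Posterior: Gamma(2+93, 6+15) = Gamma(95, 21) (shape, rate).
Equal-tailed 90% interval: Gamma(95, 21) quantiles at 0.05 and 0.95.
Posterior mean ≈ 4.524, SD ≈ 0.464; a Normal approximation gives roughly [3.760, 5.287].
Exact: lower = 3.788; upper = 5.313.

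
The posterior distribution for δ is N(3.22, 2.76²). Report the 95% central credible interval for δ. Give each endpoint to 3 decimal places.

[-2.190, 8.630]

The posterior is symmetric, so the 95% equal-tailed interval is δ = 3.22 ± z·2.76 with z = 1.960.
Half-width: 1.960 × 2.76 = 5.410.
3.22 − 5.410 = -2.190; 3.22 + 5.410 = 8.630.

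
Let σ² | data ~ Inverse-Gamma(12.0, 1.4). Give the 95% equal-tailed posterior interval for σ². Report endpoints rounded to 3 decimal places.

[0.071, 0.226]

Inverse-Gamma(12.0, 1.4) quantiles: F⁻¹(0.025) and F⁻¹(0.975).
Equivalently, 1/σ² ~ Gamma(12.0, rate = 1.4); invert its 0.975 and 0.025 quantiles.
Posterior mean ≈ 0.127, SD ≈ 0.040; a Normal approximation gives roughly [0.048, 0.206].
Exact: lower = 0.071; upper = 0.226.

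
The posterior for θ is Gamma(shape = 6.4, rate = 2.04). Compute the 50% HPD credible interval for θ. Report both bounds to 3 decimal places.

[1.942, 3.506]

The posterior is unimodal and skewed, so the HPD interval has equal density at both endpoints and is the shortest 50% interval.
Solving f(1.942) = f(3.506) with F(3.506) − F(1.942) = 0.50 gives [1.942, 3.506].
For comparison, the equal-tailed interval is [2.237, 3.862]; the HPD is narrower and shifted toward the mode.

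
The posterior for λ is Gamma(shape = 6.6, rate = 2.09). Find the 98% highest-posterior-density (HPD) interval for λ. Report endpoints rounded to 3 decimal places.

The posterior is unimodal and skewed, so the HPD interval has equal density at both endpoints and is the shortest 98% interval.
Solving f(0.811) = f(6.305) with F(6.305) − F(0.811) = 0.98 gives [0.811, 6.305].
For comparison, the equal-tailed interval is [1.009, 6.694]; the HPD is narrower and shifted toward the mode.

[0.811, 6.305]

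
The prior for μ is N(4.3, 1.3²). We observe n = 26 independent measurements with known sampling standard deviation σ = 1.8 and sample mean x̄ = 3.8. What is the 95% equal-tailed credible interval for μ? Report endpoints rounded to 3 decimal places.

Posterior precision = 1/1.3² + 26/1.8² = 0.5917 + 8.0247 = 8.6164, so posterior SD = 0.3407.
Posterior mean = (4.3/1.3² + 26·3.8/1.8²) / 8.6164 = 3.8343.
Interval: 3.8343 ± 1.960 × 0.3407 → [3.167, 4.502].

[3.167, 4.502]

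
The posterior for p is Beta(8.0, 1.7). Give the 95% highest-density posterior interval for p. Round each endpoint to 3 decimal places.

The posterior is unimodal and skewed, so the HPD interval has equal density at both endpoints and is the shortest 95% interval.
Solving f(0.599) = f(0.998) with F(0.998) − F(0.599) = 0.95 gives [0.599, 0.998].
For comparison, the equal-tailed interval is [0.546, 0.981]; the HPD is narrower and shifted toward the mode.

[0.599, 0.998]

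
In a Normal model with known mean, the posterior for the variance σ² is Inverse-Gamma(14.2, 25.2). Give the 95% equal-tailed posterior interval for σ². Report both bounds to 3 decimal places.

Inverse-Gamma(14.2, 25.2) quantiles: F⁻¹(0.025) and F⁻¹(0.975).
Equivalently, 1/σ² ~ Gamma(14.2, rate = 25.2); invert its 0.975 and 0.025 quantiles.
Posterior mean ≈ 1.909, SD ≈ 0.547; a Normal approximation gives roughly [0.838, 2.980].
Exact: lower = 1.121; upper = 3.230.

[1.121, 3.230]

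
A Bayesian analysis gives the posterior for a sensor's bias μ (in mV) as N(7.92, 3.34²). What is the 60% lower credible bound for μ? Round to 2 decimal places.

Need L with P(μ ≥ L) = 0.60: L = 7.92 − z_{0.4}·3.34.
z = 0.253; L = 7.92 − 0.253 × 3.34 = 7.07.

7.07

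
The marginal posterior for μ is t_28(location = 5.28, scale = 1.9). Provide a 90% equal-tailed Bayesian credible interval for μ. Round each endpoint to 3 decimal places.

The t_28 distribution is symmetric; the 90% interval is 5.28 ± t·1.9 with t_{0.95,28} = 1.701.
Half-width: 1.701 × 1.9 = 3.232.
5.28 − 3.232 = 2.048; 5.28 + 3.232 = 8.512.

[2.048, 8.512]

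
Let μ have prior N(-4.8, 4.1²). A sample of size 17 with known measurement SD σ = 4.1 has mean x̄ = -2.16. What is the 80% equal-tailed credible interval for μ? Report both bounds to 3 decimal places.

[-3.545, -1.068]

Posterior precision = 1/4.1² + 17/4.1² = 0.0595 + 1.0113 = 1.0708, so posterior SD = 0.9664.
Posterior mean = (-4.8/4.1² + 17·-2.16/4.1²) / 1.0708 = -2.3067.
Interval: -2.3067 ± 1.282 × 0.9664 → [-3.545, -1.068].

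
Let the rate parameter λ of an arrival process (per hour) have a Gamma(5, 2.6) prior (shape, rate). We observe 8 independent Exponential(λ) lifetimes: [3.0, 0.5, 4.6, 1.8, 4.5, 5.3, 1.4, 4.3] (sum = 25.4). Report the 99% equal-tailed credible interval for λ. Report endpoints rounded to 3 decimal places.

[0.199, 0.862]

Posterior: Gamma(5+8, 2.6+25.4) = Gamma(13, 28.0) (shape, rate).
Equal-tailed 99% interval: Gamma(13, 28.0) quantiles at 0.005 and 0.995.
Posterior mean ≈ 0.464, SD ≈ 0.129; a Normal approximation gives roughly [0.133, 0.796].
Exact: lower = 0.199; upper = 0.862.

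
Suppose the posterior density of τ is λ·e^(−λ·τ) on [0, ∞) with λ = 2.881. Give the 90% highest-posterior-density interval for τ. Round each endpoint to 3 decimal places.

[0.000, 0.799]

The exponential density is strictly decreasing on [0, ∞), so the HPD interval is anchored at 0: [0, q] with P(τ ≤ q) = 0.90.
q = −ln(1 − 0.90) / 2.881 = 2.3026 / 2.881 = 0.799.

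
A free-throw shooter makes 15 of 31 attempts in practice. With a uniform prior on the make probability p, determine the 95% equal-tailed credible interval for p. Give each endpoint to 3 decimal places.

[0.319, 0.653]

Posterior: Beta(1+15, 1+16) = Beta(16, 17).
Equal-tailed 95% interval: the 0.025 and 0.975 quantiles of Beta(16, 17).
Posterior mean ≈ 0.485, SD ≈ 0.086; a Normal approximation gives roughly [0.317, 0.653].
Exact: F⁻¹(0.025) = 0.319; F⁻¹(0.975) = 0.653.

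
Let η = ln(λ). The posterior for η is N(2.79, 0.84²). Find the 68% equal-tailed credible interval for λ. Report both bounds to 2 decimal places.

[7.06, 37.54]

On the log scale the 68% interval is 2.79 ± 0.994 × 0.84 = [1.9547, 3.6253].
Exponentiate: [e^1.9547, e^3.6253] = [7.06, 37.54].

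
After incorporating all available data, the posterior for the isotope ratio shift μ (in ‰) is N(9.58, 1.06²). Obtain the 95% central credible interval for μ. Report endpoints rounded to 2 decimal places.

[7.50, 11.66]

The posterior is symmetric, so the 95% equal-tailed interval is μ = 9.58 ± z·1.06 with z = 1.960.
Half-width: 1.960 × 1.06 = 2.08.
9.58 − 2.08 = 7.50; 9.58 + 2.08 = 11.66.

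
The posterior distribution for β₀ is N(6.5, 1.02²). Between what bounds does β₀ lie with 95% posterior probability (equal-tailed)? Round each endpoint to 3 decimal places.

[4.501, 8.499]

The posterior is symmetric, so the 95% equal-tailed interval is β₀ = 6.5 ± z·1.02 with z = 1.960.
Half-width: 1.960 × 1.02 = 1.999.
6.5 − 1.999 = 4.501; 6.5 + 1.999 = 8.499.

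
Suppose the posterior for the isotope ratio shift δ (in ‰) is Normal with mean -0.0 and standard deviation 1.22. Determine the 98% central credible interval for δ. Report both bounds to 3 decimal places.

[-2.838, 2.838]

The posterior is symmetric, so the 98% equal-tailed interval is δ = -0.0 ± z·1.22 with z = 2.326.
Half-width: 2.326 × 1.22 = 2.838.
-0.0 − 2.838 = -2.838; -0.0 + 2.838 = 2.838.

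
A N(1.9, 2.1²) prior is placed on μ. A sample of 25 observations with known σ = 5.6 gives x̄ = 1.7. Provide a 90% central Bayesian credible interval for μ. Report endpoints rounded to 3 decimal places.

[0.119, 3.370]

Posterior precision = 1/2.1² + 25/5.6² = 0.2268 + 0.7972 = 1.0240, so posterior SD = 0.9882.
Posterior mean = (1.9/2.1² + 25·1.7/5.6²) / 1.0240 = 1.7443.
Interval: 1.7443 ± 1.645 × 0.9882 → [0.119, 3.370].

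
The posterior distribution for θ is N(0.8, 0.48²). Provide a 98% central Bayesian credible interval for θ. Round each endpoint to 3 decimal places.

[-0.317, 1.917]

The posterior is symmetric, so the 98% equal-tailed interval is θ = 0.8 ± z·0.48 with z = 2.326.
Half-width: 2.326 × 0.48 = 1.117.
0.8 − 1.117 = -0.317; 0.8 + 1.117 = 1.917.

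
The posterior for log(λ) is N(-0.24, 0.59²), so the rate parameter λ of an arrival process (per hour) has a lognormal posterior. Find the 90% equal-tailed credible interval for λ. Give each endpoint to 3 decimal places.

[0.298, 2.076]

On the log scale the 90% interval is -0.24 ± 1.645 × 0.59 = [-1.2105, 0.7305].
Exponentiate: [e^-1.2105, e^0.7305] = [0.298, 2.076].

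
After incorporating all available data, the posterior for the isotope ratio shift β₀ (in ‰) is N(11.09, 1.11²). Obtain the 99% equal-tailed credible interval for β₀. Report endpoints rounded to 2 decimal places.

The posterior is symmetric, so the 99% equal-tailed interval is β₀ = 11.09 ± z·1.11 with z = 2.576.
Half-width: 2.576 × 1.11 = 2.86.
11.09 − 2.86 = 8.23; 11.09 + 2.86 = 13.95.

[8.23, 13.95]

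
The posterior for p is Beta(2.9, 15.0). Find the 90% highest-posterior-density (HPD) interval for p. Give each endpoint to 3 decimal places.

[0.029, 0.289]

The posterior is unimodal and skewed, so the HPD interval has equal density at both endpoints and is the shortest 90% interval.
Solving f(0.029) = f(0.289) with F(0.289) − F(0.029) = 0.90 gives [0.029, 0.289].
For comparison, the equal-tailed interval is [0.047, 0.321]; the HPD is narrower and shifted toward the mode.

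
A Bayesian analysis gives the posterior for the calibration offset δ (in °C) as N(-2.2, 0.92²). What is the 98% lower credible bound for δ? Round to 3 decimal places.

Need L with P(δ ≥ L) = 0.98: L = -2.2 − z_{0.02}·0.92.
z = 2.054; L = -2.2 − 2.054 × 0.92 = -4.089.

-4.089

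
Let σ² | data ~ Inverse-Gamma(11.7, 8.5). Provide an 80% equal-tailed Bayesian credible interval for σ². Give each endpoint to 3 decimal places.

Inverse-Gamma(11.7, 8.5) quantiles: F⁻¹(0.1) and F⁻¹(0.9).
Equivalently, 1/σ² ~ Gamma(11.7, rate = 8.5); invert its 0.9 and 0.1 quantiles.
Posterior mean ≈ 0.794, SD ≈ 0.255; a Normal approximation gives roughly [0.468, 1.121].
Exact: lower = 0.523; upper = 1.121.

[0.523, 1.121]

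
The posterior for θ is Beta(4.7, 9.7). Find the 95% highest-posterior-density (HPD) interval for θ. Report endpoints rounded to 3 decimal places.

[0.106, 0.560]

The posterior is unimodal and skewed, so the HPD interval has equal density at both endpoints and is the shortest 95% interval.
Solving f(0.106) = f(0.560) with F(0.560) − F(0.106) = 0.95 gives [0.106, 0.560].
For comparison, the equal-tailed interval is [0.120, 0.579]; the HPD is narrower and shifted toward the mode.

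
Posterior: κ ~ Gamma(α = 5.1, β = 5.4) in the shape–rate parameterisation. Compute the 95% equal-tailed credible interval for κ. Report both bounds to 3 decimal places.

Posterior: Gamma(shape 5.1, rate 5.4).
Equal-tailed 95% interval: Gamma(5.1, 5.4) quantiles at 0.025 and 0.975.
Posterior mean ≈ 0.944, SD ≈ 0.418; a Normal approximation gives roughly [0.125, 1.764].
Exact: lower = 0.311; upper = 1.923.

[0.311, 1.923]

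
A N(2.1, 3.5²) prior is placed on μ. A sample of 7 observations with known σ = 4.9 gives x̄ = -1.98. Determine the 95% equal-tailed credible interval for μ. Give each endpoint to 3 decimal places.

Posterior precision = 1/3.5² + 7/4.9² = 0.0816 + 0.2915 = 0.3732, so posterior SD = 1.6370.
Posterior mean = (2.1/3.5² + 7·-1.98/4.9²) / 0.3732 = -1.0875.
Interval: -1.0875 ± 1.960 × 1.6370 → [-4.296, 2.121].

[-4.296, 2.121]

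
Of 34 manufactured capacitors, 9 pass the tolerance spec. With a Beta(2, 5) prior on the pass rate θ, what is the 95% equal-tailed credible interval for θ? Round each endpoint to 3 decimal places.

[0.146, 0.412]

Posterior: Beta(2+9, 5+25) = Beta(11, 30).
Equal-tailed 95% interval: the 0.025 and 0.975 quantiles of Beta(11, 30).
Posterior mean ≈ 0.268, SD ≈ 0.068; a Normal approximation gives roughly [0.134, 0.402].
Exact: F⁻¹(0.025) = 0.146; F⁻¹(0.975) = 0.412.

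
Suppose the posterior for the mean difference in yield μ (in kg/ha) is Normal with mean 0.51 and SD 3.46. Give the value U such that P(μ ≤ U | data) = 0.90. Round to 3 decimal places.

Need U with P(μ ≤ U) = 0.90: U = 0.51 + z_{0.1}·3.46.
z = 1.282; U = 0.51 + 1.282 × 3.46 = 4.944.

4.944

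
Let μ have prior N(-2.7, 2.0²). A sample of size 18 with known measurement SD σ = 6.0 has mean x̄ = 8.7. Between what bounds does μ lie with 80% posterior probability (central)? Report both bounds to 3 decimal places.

[3.420, 6.380]

Posterior precision = 1/2.0² + 18/6.0² = 0.2500 + 0.5000 = 0.7500, so posterior SD = 1.1547.
Posterior mean = (-2.7/2.0² + 18·8.7/6.0²) / 0.7500 = 4.9000.
Interval: 4.9000 ± 1.282 × 1.1547 → [3.420, 6.380].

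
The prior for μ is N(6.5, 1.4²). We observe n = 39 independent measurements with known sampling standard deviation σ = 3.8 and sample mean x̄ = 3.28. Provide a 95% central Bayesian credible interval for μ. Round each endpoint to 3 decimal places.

[2.698, 4.885]

Posterior precision = 1/1.4² + 39/3.8² = 0.5102 + 2.7008 = 3.2110, so posterior SD = 0.5581.
Posterior mean = (6.5/1.4² + 39·3.28/3.8²) / 3.2110 = 3.7916.
Interval: 3.7916 ± 1.960 × 0.5581 → [2.698, 4.885].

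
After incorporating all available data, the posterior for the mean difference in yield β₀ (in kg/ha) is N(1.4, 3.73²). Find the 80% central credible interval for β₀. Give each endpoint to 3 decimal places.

[-3.380, 6.180]

The posterior is symmetric, so the 80% equal-tailed interval is β₀ = 1.4 ± z·3.73 with z = 1.282.
Half-width: 1.282 × 3.73 = 4.780.
1.4 − 4.780 = -3.380; 1.4 + 4.780 = 6.180.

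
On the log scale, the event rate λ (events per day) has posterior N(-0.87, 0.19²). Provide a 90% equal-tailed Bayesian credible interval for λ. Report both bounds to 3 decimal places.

On the log scale the 90% interval is -0.87 ± 1.645 × 0.19 = [-1.1825, -0.5575].
Exponentiate: [e^-1.1825, e^-0.5575] = [0.307, 0.573].

[0.307, 0.573]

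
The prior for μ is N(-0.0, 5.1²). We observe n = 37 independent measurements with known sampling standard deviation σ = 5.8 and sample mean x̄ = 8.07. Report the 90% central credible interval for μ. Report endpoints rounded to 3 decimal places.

Posterior precision = 1/5.1² + 37/5.8² = 0.0384 + 1.0999 = 1.1383, so posterior SD = 0.9373.
Posterior mean = (-0.0/5.1² + 37·8.07/5.8²) / 1.1383 = 7.7974.
Interval: 7.7974 ± 1.645 × 0.9373 → [6.256, 9.339].

[6.256, 9.339]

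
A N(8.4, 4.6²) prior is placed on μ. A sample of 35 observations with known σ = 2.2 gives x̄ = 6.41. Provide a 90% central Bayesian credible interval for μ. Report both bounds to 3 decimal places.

[5.813, 7.033]

Posterior precision = 1/4.6² + 35/2.2² = 0.0473 + 7.2314 = 7.2787, so posterior SD = 0.3707.
Posterior mean = (8.4/4.6² + 35·6.41/2.2²) / 7.2787 = 6.4229.
Interval: 6.4229 ± 1.645 × 0.3707 → [5.813, 7.033].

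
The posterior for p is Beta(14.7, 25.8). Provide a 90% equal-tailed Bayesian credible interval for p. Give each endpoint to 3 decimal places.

Posterior: Beta(14.7, 25.8).
Equal-tailed 90% interval: the 0.05 and 0.95 quantiles of Beta(14.7, 25.8).
Posterior mean ≈ 0.363, SD ≈ 0.075; a Normal approximation gives roughly [0.240, 0.486].
Exact: F⁻¹(0.05) = 0.244; F⁻¹(0.95) = 0.490.

[0.244, 0.490]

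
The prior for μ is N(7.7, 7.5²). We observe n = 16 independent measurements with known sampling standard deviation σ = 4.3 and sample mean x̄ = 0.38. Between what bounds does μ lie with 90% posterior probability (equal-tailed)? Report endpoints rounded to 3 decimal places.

[-1.223, 2.278]

Posterior precision = 1/7.5² + 16/4.3² = 0.0178 + 0.8653 = 0.8831, so posterior SD = 1.0641.
Posterior mean = (7.7/7.5² + 16·0.38/4.3²) / 0.8831 = 0.5274.
Interval: 0.5274 ± 1.645 × 1.0641 → [-1.223, 2.278].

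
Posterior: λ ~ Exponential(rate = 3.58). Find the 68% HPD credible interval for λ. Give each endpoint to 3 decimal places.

The exponential density is strictly decreasing on [0, ∞), so the HPD interval is anchored at 0: [0, q] with P(λ ≤ q) = 0.68.
q = −ln(1 − 0.68) / 3.58 = 1.1394 / 3.58 = 0.318.

[0.000, 0.318]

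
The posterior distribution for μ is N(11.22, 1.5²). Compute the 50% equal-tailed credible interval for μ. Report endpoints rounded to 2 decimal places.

[10.21, 12.23]

The posterior is symmetric, so the 50% equal-tailed interval is μ = 11.22 ± z·1.5 with z = 0.674.
Half-width: 0.674 × 1.5 = 1.01.
11.22 − 1.01 = 10.21; 11.22 + 1.01 = 12.23.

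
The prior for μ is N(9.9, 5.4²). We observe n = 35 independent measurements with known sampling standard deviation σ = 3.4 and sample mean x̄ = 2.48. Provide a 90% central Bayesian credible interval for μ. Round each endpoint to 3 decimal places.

Posterior precision = 1/5.4² + 35/3.4² = 0.0343 + 3.0277 = 3.0620, so posterior SD = 0.5715.
Posterior mean = (9.9/5.4² + 35·2.48/3.4²) / 3.0620 = 2.5631.
Interval: 2.5631 ± 1.645 × 0.5715 → [1.623, 3.503].

[1.623, 3.503]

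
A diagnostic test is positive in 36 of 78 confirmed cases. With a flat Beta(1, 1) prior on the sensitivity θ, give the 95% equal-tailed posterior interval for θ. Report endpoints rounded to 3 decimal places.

[0.355, 0.572]

Posterior: Beta(1+36, 1+42) = Beta(37, 43).
Equal-tailed 95% interval: the 0.025 and 0.975 quantiles of Beta(37, 43).
Posterior mean ≈ 0.463, SD ≈ 0.055; a Normal approximation gives roughly [0.354, 0.571].
Exact: F⁻¹(0.025) = 0.355; F⁻¹(0.975) = 0.572.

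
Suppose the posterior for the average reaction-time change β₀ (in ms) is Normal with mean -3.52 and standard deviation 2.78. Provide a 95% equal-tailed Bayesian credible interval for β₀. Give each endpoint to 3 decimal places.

The posterior is symmetric, so the 95% equal-tailed interval is β₀ = -3.52 ± z·2.78 with z = 1.960.
Half-width: 1.960 × 2.78 = 5.449.
-3.52 − 5.449 = -8.969; -3.52 + 5.449 = 1.929.

[-8.969, 1.929]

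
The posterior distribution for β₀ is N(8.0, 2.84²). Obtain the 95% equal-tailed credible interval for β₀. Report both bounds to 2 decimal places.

[2.43, 13.57]

The posterior is symmetric, so the 95% equal-tailed interval is β₀ = 8.0 ± z·2.84 with z = 1.960.
Half-width: 1.960 × 2.84 = 5.57.
8.0 − 5.57 = 2.43; 8.0 + 5.57 = 13.57.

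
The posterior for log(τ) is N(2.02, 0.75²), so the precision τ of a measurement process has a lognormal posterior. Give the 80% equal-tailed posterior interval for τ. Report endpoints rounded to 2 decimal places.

On the log scale the 80% interval is 2.02 ± 1.282 × 0.75 = [1.0588, 2.9812].
Exponentiate: [e^1.0588, e^2.9812] = [2.88, 19.71].

[2.88, 19.71]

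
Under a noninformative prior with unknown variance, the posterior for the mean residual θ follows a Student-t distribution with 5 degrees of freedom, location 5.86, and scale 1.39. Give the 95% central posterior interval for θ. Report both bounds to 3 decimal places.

[2.287, 9.433]

The t_5 distribution is symmetric; the 95% interval is 5.86 ± t·1.39 with t_{0.975,5} = 2.571.
Half-width: 2.571 × 1.39 = 3.573.
5.86 − 3.573 = 2.287; 5.86 + 3.573 = 9.433.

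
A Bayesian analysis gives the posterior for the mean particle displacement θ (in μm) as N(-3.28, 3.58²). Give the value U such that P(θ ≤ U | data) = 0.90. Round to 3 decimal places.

1.308

Need U with P(θ ≤ U) = 0.90: U = -3.28 + z_{0.1}·3.58.
z = 1.282; U = -3.28 + 1.282 × 3.58 = 1.308.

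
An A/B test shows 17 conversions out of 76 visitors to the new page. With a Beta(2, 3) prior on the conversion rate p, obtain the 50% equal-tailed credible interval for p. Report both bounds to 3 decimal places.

[0.202, 0.265]

Posterior: Beta(2+17, 3+59) = Beta(19, 62).
Equal-tailed 50% interval: the 0.25 and 0.75 quantiles of Beta(19, 62).
Posterior mean ≈ 0.235, SD ≈ 0.047; a Normal approximation gives roughly [0.203, 0.266].
Exact: F⁻¹(0.25) = 0.202; F⁻¹(0.75) = 0.265.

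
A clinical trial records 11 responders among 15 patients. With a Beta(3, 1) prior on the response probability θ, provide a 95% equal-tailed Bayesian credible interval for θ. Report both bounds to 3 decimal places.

Posterior: Beta(3+11, 1+4) = Beta(14, 5).
Equal-tailed 95% interval: the 0.025 and 0.975 quantiles of Beta(14, 5).
Posterior mean ≈ 0.737, SD ≈ 0.098; a Normal approximation gives roughly [0.544, 0.930].
Exact: F⁻¹(0.025) = 0.524; F⁻¹(0.975) = 0.903.

[0.524, 0.903]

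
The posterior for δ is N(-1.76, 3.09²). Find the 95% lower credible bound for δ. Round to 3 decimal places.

-6.843

Need L with P(δ ≥ L) = 0.95: L = -1.76 − z_{0.05}·3.09.
z = 1.645; L = -1.76 − 1.645 × 3.09 = -6.843.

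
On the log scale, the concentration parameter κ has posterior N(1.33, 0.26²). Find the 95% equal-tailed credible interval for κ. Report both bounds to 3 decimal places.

On the log scale the 95% interval is 1.33 ± 1.960 × 0.26 = [0.8204, 1.8396].
Exponentiate: [e^0.8204, e^1.8396] = [2.271, 6.294].

[2.271, 6.294]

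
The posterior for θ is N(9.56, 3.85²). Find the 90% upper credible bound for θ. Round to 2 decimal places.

14.49

Need U with P(θ ≤ U) = 0.90: U = 9.56 + z_{0.1}·3.85.
z = 1.282; U = 9.56 + 1.282 × 3.85 = 14.49.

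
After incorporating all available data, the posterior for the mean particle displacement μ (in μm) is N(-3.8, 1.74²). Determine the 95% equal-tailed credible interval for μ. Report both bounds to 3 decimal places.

[-7.210, -0.390]

The posterior is symmetric, so the 95% equal-tailed interval is μ = -3.8 ± z·1.74 with z = 1.960.
Half-width: 1.960 × 1.74 = 3.410.
-3.8 − 3.410 = -7.210; -3.8 + 3.410 = -0.390.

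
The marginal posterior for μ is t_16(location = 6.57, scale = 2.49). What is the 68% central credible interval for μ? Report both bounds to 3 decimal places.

The t_16 distribution is symmetric; the 68% interval is 6.57 ± t·2.49 with t_{0.84,16} = 1.026.
Half-width: 1.026 × 2.49 = 2.556.
6.57 − 2.556 = 4.014; 6.57 + 2.556 = 9.126.

[4.014, 9.126]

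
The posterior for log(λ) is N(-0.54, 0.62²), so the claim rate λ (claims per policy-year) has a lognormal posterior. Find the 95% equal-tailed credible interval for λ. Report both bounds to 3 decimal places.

[0.173, 1.964]

On the log scale the 95% interval is -0.54 ± 1.960 × 0.62 = [-1.7552, 0.6752].
Exponentiate: [e^-1.7552, e^0.6752] = [0.173, 1.964].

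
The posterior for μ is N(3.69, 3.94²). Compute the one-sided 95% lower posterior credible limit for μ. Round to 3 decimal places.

-2.791

Need L with P(μ ≥ L) = 0.95: L = 3.69 − z_{0.05}·3.94.
z = 1.645; L = 3.69 − 1.645 × 3.94 = -2.791.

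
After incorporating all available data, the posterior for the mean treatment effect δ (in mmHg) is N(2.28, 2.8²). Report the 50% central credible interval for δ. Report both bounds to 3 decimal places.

The posterior is symmetric, so the 50% equal-tailed interval is δ = 2.28 ± z·2.8 with z = 0.674.
Half-width: 0.674 × 2.8 = 1.889.
2.28 − 1.889 = 0.391; 2.28 + 1.889 = 4.169.

[0.391, 4.169]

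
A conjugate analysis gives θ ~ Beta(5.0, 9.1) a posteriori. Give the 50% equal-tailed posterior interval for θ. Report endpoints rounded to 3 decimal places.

[0.265, 0.437]

Posterior: Beta(5.0, 9.1).
Equal-tailed 50% interval: the 0.25 and 0.75 quantiles of Beta(5.0, 9.1).
Posterior mean ≈ 0.355, SD ≈ 0.123; a Normal approximation gives roughly [0.272, 0.438].
Exact: F⁻¹(0.25) = 0.265; F⁻¹(0.75) = 0.437.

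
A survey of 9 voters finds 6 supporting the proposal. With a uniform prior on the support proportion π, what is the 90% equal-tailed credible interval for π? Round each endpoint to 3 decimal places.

Posterior: Beta(1+6, 1+3) = Beta(7, 4).
Equal-tailed 90% interval: the 0.05 and 0.95 quantiles of Beta(7, 4).
Posterior mean ≈ 0.636, SD ≈ 0.139; a Normal approximation gives roughly [0.408, 0.865].
Exact: F⁻¹(0.05) = 0.393; F⁻¹(0.95) = 0.850.

[0.393, 0.850]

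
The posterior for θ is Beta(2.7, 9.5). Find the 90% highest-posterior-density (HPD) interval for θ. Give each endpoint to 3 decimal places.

[0.039, 0.394]

The posterior is unimodal and skewed, so the HPD interval has equal density at both endpoints and is the shortest 90% interval.
Solving f(0.039) = f(0.394) with F(0.394) − F(0.039) = 0.90 gives [0.039, 0.394].
For comparison, the equal-tailed interval is [0.063, 0.433]; the HPD is narrower and shifted toward the mode.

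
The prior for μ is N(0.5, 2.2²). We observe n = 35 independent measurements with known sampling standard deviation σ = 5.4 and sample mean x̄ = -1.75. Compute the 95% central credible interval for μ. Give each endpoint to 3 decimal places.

[-3.072, 0.233]

Posterior precision = 1/2.2² + 35/5.4² = 0.2066 + 1.2003 = 1.4069, so posterior SD = 0.8431.
Posterior mean = (0.5/2.2² + 35·-1.75/5.4²) / 1.4069 = -1.4196.
Interval: -1.4196 ± 1.960 × 0.8431 → [-3.072, 0.233].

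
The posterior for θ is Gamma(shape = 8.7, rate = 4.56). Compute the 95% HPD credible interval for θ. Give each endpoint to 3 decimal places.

The posterior is unimodal and skewed, so the HPD interval has equal density at both endpoints and is the shortest 95% interval.
Solving f(0.751) = f(3.196) with F(3.196) − F(0.751) = 0.95 gives [0.751, 3.196].
For comparison, the equal-tailed interval is [0.859, 3.369]; the HPD is narrower and shifted toward the mode.

[0.751, 3.196]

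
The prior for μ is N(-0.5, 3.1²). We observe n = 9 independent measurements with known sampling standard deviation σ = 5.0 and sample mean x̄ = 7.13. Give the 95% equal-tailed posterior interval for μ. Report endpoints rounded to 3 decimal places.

[2.542, 8.296]

Posterior precision = 1/3.1² + 9/5.0² = 0.1041 + 0.3600 = 0.4641, so posterior SD = 1.4680.
Posterior mean = (-0.5/3.1² + 9·7.13/5.0²) / 0.4641 = 5.4191.
Interval: 5.4191 ± 1.960 × 1.4680 → [2.542, 8.296].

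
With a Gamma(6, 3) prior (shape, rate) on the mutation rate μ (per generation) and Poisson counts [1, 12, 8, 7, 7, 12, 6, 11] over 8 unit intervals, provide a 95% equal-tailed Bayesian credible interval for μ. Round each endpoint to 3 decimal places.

[4.961, 7.939]

Posterior: Gamma(6+64, 3+8) = Gamma(70, 11) (shape, rate).
Equal-tailed 95% interval: Gamma(70, 11) quantiles at 0.025 and 0.975.
Posterior mean ≈ 6.364, SD ≈ 0.761; a Normal approximation gives roughly [4.873, 7.854].
Exact: lower = 4.961; upper = 7.939.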